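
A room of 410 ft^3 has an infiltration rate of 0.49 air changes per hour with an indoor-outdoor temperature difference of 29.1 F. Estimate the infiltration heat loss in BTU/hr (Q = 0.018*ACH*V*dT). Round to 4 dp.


Q = 0.018 * 0.49 * 410 * 29.1 = 105.2314 BTU/hr

105.2314 BTU/hr


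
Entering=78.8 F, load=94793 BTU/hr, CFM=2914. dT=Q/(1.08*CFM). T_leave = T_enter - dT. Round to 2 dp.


dT = 94793/(1.08*2914) = 30.1206
T_leave = 78.8 - 30.1206 = 48.68 F

48.68 F


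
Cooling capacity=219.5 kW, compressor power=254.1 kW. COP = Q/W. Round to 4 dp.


COP = 219.5 / 254.1 = 0.8638

0.8638


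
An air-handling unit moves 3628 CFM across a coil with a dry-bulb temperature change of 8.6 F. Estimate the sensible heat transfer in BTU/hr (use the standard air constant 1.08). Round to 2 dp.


Q = 1.08 * 3628 * 8.6 = 33696.86 BTU/hr

33696.86 BTU/hr


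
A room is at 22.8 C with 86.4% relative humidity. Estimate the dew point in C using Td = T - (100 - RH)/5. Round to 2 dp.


Td = 22.8 - (100-86.4)/5 = 20.08 C

20.08 C


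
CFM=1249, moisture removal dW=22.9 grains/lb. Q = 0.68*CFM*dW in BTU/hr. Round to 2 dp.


Q = 0.68 * 1249 * 22.9 = 19449.43 BTU/hr

19449.43 BTU/hr


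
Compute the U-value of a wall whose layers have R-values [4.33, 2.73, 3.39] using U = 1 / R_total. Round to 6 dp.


R_total = 4.33 + 2.73 + 3.39 = 10.45
U = 1/10.45 = 0.095694

0.095694


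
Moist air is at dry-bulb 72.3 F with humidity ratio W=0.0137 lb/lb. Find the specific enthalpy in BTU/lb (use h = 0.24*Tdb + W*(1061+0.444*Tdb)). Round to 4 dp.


h = 0.24*72.3 + 0.0137*(1061+0.444*72.3) = 32.3275 BTU/lb

32.3275 BTU/lb


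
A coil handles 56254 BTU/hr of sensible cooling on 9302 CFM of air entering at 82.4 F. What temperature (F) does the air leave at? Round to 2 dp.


dT = 56254/(1.08*9302) = 5.5996
T_leave = 82.4 - 5.5996 = 76.80 F

76.80 F


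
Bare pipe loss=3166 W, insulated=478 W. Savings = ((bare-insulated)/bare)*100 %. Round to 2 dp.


Savings = ((3166-478)/3166)*100 = 84.90 %

84.90 %


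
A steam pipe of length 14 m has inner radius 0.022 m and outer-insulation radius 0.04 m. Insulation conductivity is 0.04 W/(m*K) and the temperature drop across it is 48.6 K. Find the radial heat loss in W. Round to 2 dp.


Q = 2*pi*0.04*14*48.6/ln(0.04/0.022) = 286.04 W

286.04 W


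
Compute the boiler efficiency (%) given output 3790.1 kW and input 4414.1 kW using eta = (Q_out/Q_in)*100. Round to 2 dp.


eta = (3790.1/4414.1)*100 = 85.86 %

85.86 %


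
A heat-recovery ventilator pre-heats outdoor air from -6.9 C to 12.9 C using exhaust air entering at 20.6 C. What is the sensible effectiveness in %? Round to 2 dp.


eff = (12.9-(-6.9))/(20.6-(-6.9))*100 = 72.00 %

72.00 %


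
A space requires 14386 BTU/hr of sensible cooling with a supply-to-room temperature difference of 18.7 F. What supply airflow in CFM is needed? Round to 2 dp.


CFM = 14386 / (1.08 * 18.7) = 712.32

712.32 CFM


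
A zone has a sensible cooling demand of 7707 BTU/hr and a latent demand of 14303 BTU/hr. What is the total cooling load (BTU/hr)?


Qt = 7707 + 14303 = 22010 BTU/hr

22010 BTU/hr


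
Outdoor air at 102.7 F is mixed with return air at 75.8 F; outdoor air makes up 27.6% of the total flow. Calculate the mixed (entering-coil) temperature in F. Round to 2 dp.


T_mix = 75.8 + (27.6/100)*(102.7-75.8) = 83.22 F

83.22 F


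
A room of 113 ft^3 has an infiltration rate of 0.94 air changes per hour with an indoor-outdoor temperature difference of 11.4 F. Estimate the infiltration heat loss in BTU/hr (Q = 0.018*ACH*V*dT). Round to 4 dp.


Q = 0.018 * 0.94 * 113 * 11.4 = 21.7963 BTU/hr

21.7963 BTU/hr


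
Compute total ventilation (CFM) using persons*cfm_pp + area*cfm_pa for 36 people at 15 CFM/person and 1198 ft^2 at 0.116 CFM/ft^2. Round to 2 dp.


Total = 36*15 + 1198*0.116 = 678.97 CFM

678.97 CFM


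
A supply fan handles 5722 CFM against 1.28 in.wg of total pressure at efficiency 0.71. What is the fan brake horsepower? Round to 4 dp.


BHP = 5722 * 1.28 / (6356 * 0.71) = 1.6230 hp

1.6230 hp


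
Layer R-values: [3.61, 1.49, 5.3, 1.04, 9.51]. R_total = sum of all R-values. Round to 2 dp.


R_total = 3.61 + 1.49 + 5.3 + 1.04 + 9.51 = 20.95

20.95


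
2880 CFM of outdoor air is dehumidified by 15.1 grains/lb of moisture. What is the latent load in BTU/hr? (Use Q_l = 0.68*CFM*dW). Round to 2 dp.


Q = 0.68 * 2880 * 15.1 = 29571.84 BTU/hr

29571.84 BTU/hr


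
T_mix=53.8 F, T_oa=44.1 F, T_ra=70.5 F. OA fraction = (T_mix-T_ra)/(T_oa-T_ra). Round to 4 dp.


frac = (53.8 - 70.5) / (44.1 - 70.5) = 0.6326

0.6326


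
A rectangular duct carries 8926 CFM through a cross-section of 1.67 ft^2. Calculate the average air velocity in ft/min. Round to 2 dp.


V = 8926 / 1.67 = 5344.91 ft/min

5344.91 ft/min


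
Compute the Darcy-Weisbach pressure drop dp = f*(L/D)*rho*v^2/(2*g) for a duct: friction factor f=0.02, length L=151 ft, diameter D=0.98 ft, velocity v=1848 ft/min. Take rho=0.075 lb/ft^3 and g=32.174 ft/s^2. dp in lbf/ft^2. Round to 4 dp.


v_fps = 1848/60 = 30.8 ft/s
dp = 0.02*(151/0.98)*0.075*30.8^2/(2*32.174) = 3.4073 lbf/ft^2

3.4073 lbf/ft^2


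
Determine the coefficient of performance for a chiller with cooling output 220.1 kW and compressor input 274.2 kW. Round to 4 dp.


COP = 220.1 / 274.2 = 0.8027

0.8027


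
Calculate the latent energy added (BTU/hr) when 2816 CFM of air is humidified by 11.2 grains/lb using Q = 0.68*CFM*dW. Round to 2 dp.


Q = 0.68 * 2816 * 11.2 = 21446.66 BTU/hr

21446.66 BTU/hr


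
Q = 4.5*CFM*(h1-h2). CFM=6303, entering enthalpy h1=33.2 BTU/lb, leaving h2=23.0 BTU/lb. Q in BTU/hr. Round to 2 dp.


Q = 4.5 * 6303 * (33.2 - 23.0) = 289307.70 BTU/hr

289307.70 BTU/hr


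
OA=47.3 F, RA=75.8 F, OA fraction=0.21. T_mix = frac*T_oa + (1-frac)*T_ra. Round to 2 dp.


T_mix = 0.21*47.3 + 0.79*75.8 = 69.82 F

69.82 F


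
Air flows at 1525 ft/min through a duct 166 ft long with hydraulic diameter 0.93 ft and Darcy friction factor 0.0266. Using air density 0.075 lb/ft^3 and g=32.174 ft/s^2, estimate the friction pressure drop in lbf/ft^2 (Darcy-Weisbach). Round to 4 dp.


v_fps = 1525/60 = 25.4167 ft/s
dp = 0.0266*(166/0.93)*0.075*25.4167^2/(2*32.174) = 3.5750 lbf/ft^2

3.5750 lbf/ft^2


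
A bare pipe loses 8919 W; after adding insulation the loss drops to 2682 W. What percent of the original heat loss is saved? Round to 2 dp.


Savings = ((8919-2682)/8919)*100 = 69.93 %

69.93 %


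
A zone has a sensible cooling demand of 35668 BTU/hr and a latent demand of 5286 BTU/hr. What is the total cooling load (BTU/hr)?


Qt = 35668 + 5286 = 40954 BTU/hr

40954 BTU/hr


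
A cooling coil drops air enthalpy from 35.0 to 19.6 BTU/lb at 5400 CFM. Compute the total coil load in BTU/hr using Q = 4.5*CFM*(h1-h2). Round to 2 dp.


Q = 4.5 * 5400 * (35.0 - 19.6) = 374220.00 BTU/hr

374220.00 BTU/hr


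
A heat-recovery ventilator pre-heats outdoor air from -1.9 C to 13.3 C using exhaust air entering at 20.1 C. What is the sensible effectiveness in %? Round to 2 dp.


eff = (13.3-(-1.9))/(20.1-(-1.9))*100 = 69.09 %

69.09 %


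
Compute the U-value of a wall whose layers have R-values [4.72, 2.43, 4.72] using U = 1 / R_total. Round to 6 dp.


R_total = 4.72 + 2.43 + 4.72 = 11.87
U = 1/11.87 = 0.084246

0.084246


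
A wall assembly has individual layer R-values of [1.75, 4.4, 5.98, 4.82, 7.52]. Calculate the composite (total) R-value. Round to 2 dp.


R_total = 1.75 + 4.4 + 5.98 + 4.82 + 7.52 = 24.47

24.47


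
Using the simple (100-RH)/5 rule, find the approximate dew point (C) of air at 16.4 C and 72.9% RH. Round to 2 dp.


Td = 16.4 - (100-72.9)/5 = 10.98 C

10.98 C


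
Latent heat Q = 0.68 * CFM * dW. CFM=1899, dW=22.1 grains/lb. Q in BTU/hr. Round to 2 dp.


Q = 0.68 * 1899 * 22.1 = 28538.17 BTU/hr

28538.17 BTU/hr


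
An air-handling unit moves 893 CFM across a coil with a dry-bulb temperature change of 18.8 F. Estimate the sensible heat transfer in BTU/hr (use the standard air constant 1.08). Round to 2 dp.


Q = 1.08 * 893 * 18.8 = 18131.47 BTU/hr

18131.47 BTU/hr


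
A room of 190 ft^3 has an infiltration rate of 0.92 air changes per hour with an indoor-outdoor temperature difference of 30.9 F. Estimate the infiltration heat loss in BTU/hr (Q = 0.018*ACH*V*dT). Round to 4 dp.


Q = 0.018 * 0.92 * 190 * 30.9 = 97.2238 BTU/hr

97.2238 BTU/hr


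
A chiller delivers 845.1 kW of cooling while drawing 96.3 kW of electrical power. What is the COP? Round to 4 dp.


COP = 845.1 / 96.3 = 8.7757

8.7757


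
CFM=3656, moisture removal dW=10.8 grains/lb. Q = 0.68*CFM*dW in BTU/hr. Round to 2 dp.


Q = 0.68 * 3656 * 10.8 = 26849.66 BTU/hr

26849.66 BTU/hr


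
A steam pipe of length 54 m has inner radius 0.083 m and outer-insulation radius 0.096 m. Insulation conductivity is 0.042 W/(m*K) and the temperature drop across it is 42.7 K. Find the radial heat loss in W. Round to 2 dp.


Q = 2*pi*0.042*54*42.7/ln(0.096/0.083) = 4181.82 W

4181.82 W


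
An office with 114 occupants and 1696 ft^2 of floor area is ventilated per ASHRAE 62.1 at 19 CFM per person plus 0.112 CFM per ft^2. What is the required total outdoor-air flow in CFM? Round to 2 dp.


Total = 114*19 + 1696*0.112 = 2355.95 CFM

2355.95 CFM


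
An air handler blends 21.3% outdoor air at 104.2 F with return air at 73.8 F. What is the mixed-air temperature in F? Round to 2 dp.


T_mix = 73.8 + (21.3/100)*(104.2-73.8) = 80.28 F

80.28 F


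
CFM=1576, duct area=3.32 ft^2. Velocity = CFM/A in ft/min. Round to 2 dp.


V = 1576 / 3.32 = 474.70 ft/min

474.70 ft/min


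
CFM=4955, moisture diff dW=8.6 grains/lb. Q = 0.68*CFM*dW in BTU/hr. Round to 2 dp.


Q = 0.68 * 4955 * 8.6 = 28976.84 BTU/hr

28976.84 BTU/hr


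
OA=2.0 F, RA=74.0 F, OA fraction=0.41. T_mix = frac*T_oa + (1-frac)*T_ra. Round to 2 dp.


T_mix = 0.41*2.0 + 0.59*74.0 = 44.48 F

44.48 F


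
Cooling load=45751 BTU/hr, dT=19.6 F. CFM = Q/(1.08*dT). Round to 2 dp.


CFM = 45751 / (1.08 * 19.6) = 2161.33

2161.33 CFM


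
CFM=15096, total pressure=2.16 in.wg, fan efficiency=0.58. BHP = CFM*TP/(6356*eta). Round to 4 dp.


BHP = 15096 * 2.16 / (6356 * 0.58) = 8.8451 hp

8.8451 hp


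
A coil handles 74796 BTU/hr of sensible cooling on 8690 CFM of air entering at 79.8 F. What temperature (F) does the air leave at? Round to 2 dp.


dT = 74796/(1.08*8690) = 7.9696
T_leave = 79.8 - 7.9696 = 71.83 F

71.83 F


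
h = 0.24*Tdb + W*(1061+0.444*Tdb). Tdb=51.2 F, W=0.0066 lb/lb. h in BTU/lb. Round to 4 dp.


h = 0.24*51.2 + 0.0066*(1061+0.444*51.2) = 19.4406 BTU/lb

19.4406 BTU/lb


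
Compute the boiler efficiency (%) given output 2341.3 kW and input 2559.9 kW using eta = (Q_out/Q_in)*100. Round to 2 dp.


eta = (2341.3/2559.9)*100 = 91.46 %

91.46 %


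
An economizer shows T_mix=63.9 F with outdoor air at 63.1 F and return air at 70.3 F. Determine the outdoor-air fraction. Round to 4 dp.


frac = (63.9 - 70.3) / (63.1 - 70.3) = 0.8889

0.8889


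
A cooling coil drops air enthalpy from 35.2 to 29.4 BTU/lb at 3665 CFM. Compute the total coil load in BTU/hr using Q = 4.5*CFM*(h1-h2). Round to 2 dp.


Q = 4.5 * 3665 * (35.2 - 29.4) = 95656.50 BTU/hr

95656.50 BTU/hr


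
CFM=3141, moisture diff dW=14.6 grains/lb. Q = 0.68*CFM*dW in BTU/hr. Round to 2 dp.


Q = 0.68 * 3141 * 14.6 = 31183.85 BTU/hr

31183.85 BTU/hr


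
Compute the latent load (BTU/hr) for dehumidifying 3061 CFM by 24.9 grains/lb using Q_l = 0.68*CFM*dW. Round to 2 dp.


Q = 0.68 * 3061 * 24.9 = 51828.85 BTU/hr

51828.85 BTU/hr


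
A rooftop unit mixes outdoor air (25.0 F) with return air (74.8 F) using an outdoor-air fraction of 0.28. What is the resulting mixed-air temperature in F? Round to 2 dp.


T_mix = 0.28*25.0 + 0.72*74.8 = 60.86 F

60.86 F


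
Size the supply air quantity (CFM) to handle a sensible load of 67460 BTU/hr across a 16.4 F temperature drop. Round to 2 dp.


CFM = 67460 / (1.08 * 16.4) = 3808.72

3808.72 CFM


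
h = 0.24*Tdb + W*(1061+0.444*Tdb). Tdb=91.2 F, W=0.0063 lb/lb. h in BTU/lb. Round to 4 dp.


h = 0.24*91.2 + 0.0063*(1061+0.444*91.2) = 28.8274 BTU/lb

28.8274 BTU/lb


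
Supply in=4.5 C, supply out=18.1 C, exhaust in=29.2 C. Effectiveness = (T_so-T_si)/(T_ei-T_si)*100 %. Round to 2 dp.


eff = (18.1-4.5)/(29.2-4.5)*100 = 55.06 %

55.06 %


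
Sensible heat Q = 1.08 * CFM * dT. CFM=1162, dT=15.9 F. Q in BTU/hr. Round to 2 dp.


Q = 1.08 * 1162 * 15.9 = 19953.86 BTU/hr

19953.86 BTU/hr


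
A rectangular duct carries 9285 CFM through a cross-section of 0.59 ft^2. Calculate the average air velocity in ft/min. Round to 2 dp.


V = 9285 / 0.59 = 15737.29 ft/min

15737.29 ft/min


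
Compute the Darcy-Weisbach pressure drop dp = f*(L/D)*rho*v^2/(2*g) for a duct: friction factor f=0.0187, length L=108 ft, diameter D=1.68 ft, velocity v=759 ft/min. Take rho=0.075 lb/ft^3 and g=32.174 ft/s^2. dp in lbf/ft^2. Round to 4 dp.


v_fps = 759/60 = 12.65 ft/s
dp = 0.0187*(108/1.68)*0.075*12.65^2/(2*32.174) = 0.2242 lbf/ft^2

0.2242 lbf/ft^2


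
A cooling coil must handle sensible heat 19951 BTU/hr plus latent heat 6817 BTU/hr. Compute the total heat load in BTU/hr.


Qt = 19951 + 6817 = 26768 BTU/hr

26768 BTU/hr


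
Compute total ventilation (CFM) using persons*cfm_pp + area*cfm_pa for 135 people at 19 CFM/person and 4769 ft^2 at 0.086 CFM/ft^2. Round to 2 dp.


Total = 135*19 + 4769*0.086 = 2975.13 CFM

2975.13 CFM


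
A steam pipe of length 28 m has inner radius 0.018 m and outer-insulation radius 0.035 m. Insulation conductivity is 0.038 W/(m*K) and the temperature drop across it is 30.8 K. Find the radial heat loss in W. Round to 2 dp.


Q = 2*pi*0.038*28*30.8/ln(0.035/0.018) = 309.65 W

309.65 W


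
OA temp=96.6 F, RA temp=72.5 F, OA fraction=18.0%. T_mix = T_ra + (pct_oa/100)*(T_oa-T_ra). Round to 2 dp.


T_mix = 72.5 + (18.0/100)*(96.6-72.5) = 76.84 F

76.84 F


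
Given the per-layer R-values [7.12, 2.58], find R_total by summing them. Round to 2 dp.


R_total = 7.12 + 2.58 = 9.70

9.70


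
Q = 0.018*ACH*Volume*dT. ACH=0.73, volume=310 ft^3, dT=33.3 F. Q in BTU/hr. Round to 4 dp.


Q = 0.018 * 0.73 * 310 * 33.3 = 135.6442 BTU/hr

135.6442 BTU/hr


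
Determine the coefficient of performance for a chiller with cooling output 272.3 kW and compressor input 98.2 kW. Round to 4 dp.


COP = 272.3 / 98.2 = 2.7729

2.7729


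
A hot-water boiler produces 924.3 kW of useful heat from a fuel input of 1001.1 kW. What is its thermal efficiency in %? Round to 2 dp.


eta = (924.3/1001.1)*100 = 92.33 %

92.33 %


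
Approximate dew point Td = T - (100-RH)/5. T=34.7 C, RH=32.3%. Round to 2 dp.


Td = 34.7 - (100-32.3)/5 = 21.16 C

21.16 C


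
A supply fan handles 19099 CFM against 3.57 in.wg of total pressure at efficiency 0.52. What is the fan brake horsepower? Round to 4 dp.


BHP = 19099 * 3.57 / (6356 * 0.52) = 20.6296 hp

20.6296 hp


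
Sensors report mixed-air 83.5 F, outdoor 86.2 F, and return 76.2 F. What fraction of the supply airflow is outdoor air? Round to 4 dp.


frac = (83.5 - 76.2) / (86.2 - 76.2) = 0.7300

0.7300


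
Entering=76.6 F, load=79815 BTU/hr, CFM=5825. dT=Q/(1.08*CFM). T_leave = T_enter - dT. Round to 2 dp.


dT = 79815/(1.08*5825) = 12.6872
T_leave = 76.6 - 12.6872 = 63.91 F

63.91 F


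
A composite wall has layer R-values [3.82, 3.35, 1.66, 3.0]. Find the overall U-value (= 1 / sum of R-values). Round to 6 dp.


R_total = 3.82 + 3.35 + 1.66 + 3.0 = 11.83
U = 1/11.83 = 0.084531

0.084531


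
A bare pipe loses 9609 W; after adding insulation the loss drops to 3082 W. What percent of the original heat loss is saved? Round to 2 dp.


Savings = ((9609-3082)/9609)*100 = 67.93 %

67.93 %


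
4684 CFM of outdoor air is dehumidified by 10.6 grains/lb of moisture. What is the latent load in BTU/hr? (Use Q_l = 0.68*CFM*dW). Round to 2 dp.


Q = 0.68 * 4684 * 10.6 = 33762.27 BTU/hr

33762.27 BTU/hr


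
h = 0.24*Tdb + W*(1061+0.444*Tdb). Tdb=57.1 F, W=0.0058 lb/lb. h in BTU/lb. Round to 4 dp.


h = 0.24*57.1 + 0.0058*(1061+0.444*57.1) = 20.0048 BTU/lb

20.0048 BTU/lb


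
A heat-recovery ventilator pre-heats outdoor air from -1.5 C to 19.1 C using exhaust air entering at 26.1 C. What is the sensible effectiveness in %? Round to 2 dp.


eff = (19.1-(-1.5))/(26.1-(-1.5))*100 = 74.64 %

74.64 %


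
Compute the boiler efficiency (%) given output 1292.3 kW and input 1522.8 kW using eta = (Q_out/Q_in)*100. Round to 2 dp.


eta = (1292.3/1522.8)*100 = 84.86 %

84.86 %


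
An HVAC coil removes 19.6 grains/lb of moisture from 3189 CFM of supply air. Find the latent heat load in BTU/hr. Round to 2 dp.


Q = 0.68 * 3189 * 19.6 = 42502.99 BTU/hr

42502.99 BTU/hr


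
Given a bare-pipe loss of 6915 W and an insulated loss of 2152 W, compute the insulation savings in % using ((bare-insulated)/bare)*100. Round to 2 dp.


Savings = ((6915-2152)/6915)*100 = 68.88 %

68.88 %


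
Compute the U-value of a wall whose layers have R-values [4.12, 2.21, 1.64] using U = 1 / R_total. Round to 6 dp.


R_total = 4.12 + 2.21 + 1.64 = 7.97
U = 1/7.97 = 0.125471

0.125471


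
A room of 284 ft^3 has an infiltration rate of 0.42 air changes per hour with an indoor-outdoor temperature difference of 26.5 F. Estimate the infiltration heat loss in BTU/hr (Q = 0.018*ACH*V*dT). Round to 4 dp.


Q = 0.018 * 0.42 * 284 * 26.5 = 56.8966 BTU/hr

56.8966 BTU/hr


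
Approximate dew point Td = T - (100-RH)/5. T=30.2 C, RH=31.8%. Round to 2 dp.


Td = 30.2 - (100-31.8)/5 = 16.56 C

16.56 C


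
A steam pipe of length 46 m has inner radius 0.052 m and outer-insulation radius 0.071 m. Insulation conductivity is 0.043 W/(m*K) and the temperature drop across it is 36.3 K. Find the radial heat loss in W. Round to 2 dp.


Q = 2*pi*0.043*46*36.3/ln(0.071/0.052) = 1448.58 W

1448.58 W


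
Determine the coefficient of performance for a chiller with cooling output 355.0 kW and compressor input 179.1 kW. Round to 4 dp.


COP = 355.0 / 179.1 = 1.9821

1.9821


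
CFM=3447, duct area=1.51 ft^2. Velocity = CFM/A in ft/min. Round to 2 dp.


V = 3447 / 1.51 = 2282.78 ft/min

2282.78 ft/min


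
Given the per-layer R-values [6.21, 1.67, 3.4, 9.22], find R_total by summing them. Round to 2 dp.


R_total = 6.21 + 1.67 + 3.4 + 9.22 = 20.50

20.50


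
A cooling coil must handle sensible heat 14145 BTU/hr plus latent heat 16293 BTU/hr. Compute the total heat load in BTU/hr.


Qt = 14145 + 16293 = 30438 BTU/hr

30438 BTU/hr


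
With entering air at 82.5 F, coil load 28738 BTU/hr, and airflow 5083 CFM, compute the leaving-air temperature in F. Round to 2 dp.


dT = 28738/(1.08*5083) = 5.2350
T_leave = 82.5 - 5.2350 = 77.27 F

77.27 F


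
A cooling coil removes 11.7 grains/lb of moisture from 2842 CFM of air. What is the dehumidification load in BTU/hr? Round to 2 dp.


Q = 0.68 * 2842 * 11.7 = 22610.95 BTU/hr

22610.95 BTU/hr


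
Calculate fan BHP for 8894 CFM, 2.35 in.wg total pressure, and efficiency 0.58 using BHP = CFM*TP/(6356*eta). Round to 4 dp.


BHP = 8894 * 2.35 / (6356 * 0.58) = 5.6696 hp

5.6696 hp


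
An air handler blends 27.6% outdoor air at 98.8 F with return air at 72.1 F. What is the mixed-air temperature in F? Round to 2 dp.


T_mix = 72.1 + (27.6/100)*(98.8-72.1) = 79.47 F

79.47 F


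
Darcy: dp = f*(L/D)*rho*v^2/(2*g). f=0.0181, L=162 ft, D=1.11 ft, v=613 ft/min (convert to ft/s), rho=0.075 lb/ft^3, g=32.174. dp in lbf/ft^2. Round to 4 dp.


v_fps = 613/60 = 10.2167 ft/s
dp = 0.0181*(162/1.11)*0.075*10.2167^2/(2*32.174) = 0.3214 lbf/ft^2

0.3214 lbf/ft^2


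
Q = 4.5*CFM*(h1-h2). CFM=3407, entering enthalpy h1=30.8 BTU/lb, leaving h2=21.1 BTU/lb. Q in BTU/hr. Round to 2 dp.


Q = 4.5 * 3407 * (30.8 - 21.1) = 148715.55 BTU/hr

148715.55 BTU/hr


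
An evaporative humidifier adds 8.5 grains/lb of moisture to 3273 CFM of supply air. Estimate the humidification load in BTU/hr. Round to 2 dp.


Q = 0.68 * 3273 * 8.5 = 18917.94 BTU/hr

18917.94 BTU/hr


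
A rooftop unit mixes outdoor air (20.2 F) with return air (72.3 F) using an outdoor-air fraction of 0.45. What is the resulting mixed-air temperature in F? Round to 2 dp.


T_mix = 0.45*20.2 + 0.55*72.3 = 48.86 F

48.86 F


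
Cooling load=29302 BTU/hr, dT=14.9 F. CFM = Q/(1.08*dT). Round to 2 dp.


CFM = 29302 / (1.08 * 14.9) = 1820.90

1820.90 CFM


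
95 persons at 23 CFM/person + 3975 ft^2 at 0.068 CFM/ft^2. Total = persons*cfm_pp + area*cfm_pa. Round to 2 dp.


Total = 95*23 + 3975*0.068 = 2455.30 CFM

2455.30 CFM


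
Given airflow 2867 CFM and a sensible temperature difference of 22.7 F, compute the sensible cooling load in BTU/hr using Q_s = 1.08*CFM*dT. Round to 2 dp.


Q = 1.08 * 2867 * 22.7 = 70287.37 BTU/hr

70287.37 BTU/hr


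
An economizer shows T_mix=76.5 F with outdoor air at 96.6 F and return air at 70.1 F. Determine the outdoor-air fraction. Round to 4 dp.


frac = (76.5 - 70.1) / (96.6 - 70.1) = 0.2415

0.2415


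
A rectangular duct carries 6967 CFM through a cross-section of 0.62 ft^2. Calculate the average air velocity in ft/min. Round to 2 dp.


V = 6967 / 0.62 = 11237.10 ft/min

11237.10 ft/min


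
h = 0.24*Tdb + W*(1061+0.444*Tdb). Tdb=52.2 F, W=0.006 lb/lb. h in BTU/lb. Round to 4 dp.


h = 0.24*52.2 + 0.006*(1061+0.444*52.2) = 19.0331 BTU/lb

19.0331 BTU/lb


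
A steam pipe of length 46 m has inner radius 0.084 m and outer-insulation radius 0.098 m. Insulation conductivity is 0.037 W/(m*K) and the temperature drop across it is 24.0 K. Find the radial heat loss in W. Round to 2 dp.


Q = 2*pi*0.037*46*24.0/ln(0.098/0.084) = 1664.97 W

1664.97 W


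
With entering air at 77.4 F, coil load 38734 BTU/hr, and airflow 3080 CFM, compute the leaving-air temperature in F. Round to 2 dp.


dT = 38734/(1.08*3080) = 11.6444
T_leave = 77.4 - 11.6444 = 65.76 F

65.76 F


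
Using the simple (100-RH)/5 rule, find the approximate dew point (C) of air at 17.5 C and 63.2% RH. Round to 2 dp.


Td = 17.5 - (100-63.2)/5 = 10.14 C

10.14 C


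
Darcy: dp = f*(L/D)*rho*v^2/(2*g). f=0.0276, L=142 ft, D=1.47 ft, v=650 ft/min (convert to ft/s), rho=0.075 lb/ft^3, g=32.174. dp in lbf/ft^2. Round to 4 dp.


v_fps = 650/60 = 10.8333 ft/s
dp = 0.0276*(142/1.47)*0.075*10.8333^2/(2*32.174) = 0.3647 lbf/ft^2

0.3647 lbf/ft^2


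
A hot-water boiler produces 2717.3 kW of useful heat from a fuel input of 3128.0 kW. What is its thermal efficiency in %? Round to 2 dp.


eta = (2717.3/3128.0)*100 = 86.87 %

86.87 %


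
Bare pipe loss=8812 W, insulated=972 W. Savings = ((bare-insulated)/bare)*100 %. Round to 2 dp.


Savings = ((8812-972)/8812)*100 = 88.97 %

88.97 %


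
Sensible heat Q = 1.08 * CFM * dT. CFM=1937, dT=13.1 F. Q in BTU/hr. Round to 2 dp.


Q = 1.08 * 1937 * 13.1 = 27404.68 BTU/hr

27404.68 BTU/hr


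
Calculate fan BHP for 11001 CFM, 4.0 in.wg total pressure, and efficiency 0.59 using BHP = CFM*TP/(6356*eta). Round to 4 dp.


BHP = 11001 * 4.0 / (6356 * 0.59) = 11.7343 hp

11.7343 hp


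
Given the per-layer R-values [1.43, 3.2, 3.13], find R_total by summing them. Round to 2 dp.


R_total = 1.43 + 3.2 + 3.13 = 7.76

7.76


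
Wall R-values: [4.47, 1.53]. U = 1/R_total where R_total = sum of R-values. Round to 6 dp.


R_total = 4.47 + 1.53 = 6.00
U = 1/6.00 = 0.166667

0.166667


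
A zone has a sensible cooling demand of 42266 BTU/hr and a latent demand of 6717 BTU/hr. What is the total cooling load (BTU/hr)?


Qt = 42266 + 6717 = 48983 BTU/hr

48983 BTU/hr


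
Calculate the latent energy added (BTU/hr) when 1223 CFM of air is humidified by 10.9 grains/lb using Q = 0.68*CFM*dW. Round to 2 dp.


Q = 0.68 * 1223 * 10.9 = 9064.88 BTU/hr

9064.88 BTU/hr


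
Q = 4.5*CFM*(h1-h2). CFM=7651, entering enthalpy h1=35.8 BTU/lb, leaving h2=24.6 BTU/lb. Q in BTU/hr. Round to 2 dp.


Q = 4.5 * 7651 * (35.8 - 24.6) = 385610.40 BTU/hr

385610.40 BTU/hr


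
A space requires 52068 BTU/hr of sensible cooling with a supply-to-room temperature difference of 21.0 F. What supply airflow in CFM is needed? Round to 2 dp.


CFM = 52068 / (1.08 * 21.0) = 2295.77

2295.77 CFM


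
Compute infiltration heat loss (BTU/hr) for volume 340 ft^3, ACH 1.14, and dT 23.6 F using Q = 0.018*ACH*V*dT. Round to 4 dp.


Q = 0.018 * 1.14 * 340 * 23.6 = 164.6525 BTU/hr

164.6525 BTU/hr


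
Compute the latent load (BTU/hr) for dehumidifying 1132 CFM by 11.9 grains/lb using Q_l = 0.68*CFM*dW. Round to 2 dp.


Q = 0.68 * 1132 * 11.9 = 9160.14 BTU/hr

9160.14 BTU/hr


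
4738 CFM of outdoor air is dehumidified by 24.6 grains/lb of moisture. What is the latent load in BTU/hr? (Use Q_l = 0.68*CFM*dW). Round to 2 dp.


Q = 0.68 * 4738 * 24.6 = 79257.26 BTU/hr

79257.26 BTU/hr


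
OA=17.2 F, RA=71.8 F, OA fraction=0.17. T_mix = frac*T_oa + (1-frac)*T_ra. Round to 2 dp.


T_mix = 0.17*17.2 + 0.83*71.8 = 62.52 F

62.52 F


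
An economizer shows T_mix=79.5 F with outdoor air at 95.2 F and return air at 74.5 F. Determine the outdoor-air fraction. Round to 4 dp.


frac = (79.5 - 74.5) / (95.2 - 74.5) = 0.2415

0.2415


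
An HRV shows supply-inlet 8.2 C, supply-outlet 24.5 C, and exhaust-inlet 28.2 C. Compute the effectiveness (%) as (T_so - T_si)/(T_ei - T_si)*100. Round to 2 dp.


eff = (24.5-8.2)/(28.2-8.2)*100 = 81.50 %

81.50 %


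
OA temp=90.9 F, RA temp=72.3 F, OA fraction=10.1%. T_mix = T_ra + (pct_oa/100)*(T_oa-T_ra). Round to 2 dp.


T_mix = 72.3 + (10.1/100)*(90.9-72.3) = 74.18 F

74.18 F


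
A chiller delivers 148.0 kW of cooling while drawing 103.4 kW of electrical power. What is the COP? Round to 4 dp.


COP = 148.0 / 103.4 = 1.4313

1.4313


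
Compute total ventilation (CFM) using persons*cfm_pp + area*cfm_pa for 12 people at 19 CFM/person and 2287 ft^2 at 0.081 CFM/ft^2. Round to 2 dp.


Total = 12*19 + 2287*0.081 = 413.25 CFM

413.25 CFM


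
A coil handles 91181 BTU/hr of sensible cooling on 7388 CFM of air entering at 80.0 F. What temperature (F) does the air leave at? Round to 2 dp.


dT = 91181/(1.08*7388) = 11.4276
T_leave = 80.0 - 11.4276 = 68.57 F

68.57 F


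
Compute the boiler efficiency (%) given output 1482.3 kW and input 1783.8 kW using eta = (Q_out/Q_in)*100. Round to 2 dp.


eta = (1482.3/1783.8)*100 = 83.10 %

83.10 %


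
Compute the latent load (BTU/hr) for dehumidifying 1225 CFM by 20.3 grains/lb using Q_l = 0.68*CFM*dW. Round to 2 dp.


Q = 0.68 * 1225 * 20.3 = 16909.90 BTU/hr

16909.90 BTU/hr


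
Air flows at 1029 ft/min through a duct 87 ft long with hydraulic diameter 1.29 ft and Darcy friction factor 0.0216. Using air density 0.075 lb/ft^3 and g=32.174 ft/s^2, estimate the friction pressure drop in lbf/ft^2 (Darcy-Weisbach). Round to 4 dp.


v_fps = 1029/60 = 17.15 ft/s
dp = 0.0216*(87/1.29)*0.075*17.15^2/(2*32.174) = 0.4994 lbf/ft^2

0.4994 lbf/ft^2


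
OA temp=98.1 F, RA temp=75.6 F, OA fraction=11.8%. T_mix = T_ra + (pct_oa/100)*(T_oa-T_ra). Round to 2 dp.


T_mix = 75.6 + (11.8/100)*(98.1-75.6) = 78.26 F

78.26 F


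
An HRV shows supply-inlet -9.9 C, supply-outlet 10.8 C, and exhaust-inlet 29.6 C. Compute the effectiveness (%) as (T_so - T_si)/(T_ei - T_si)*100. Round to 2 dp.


eff = (10.8-(-9.9))/(29.6-(-9.9))*100 = 52.41 %

52.41 %


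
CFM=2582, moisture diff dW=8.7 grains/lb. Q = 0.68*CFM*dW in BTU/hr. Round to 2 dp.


Q = 0.68 * 2582 * 8.7 = 15275.11 BTU/hr

15275.11 BTU/hr


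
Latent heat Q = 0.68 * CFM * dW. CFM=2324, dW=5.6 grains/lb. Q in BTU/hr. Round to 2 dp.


Q = 0.68 * 2324 * 5.6 = 8849.79 BTU/hr

8849.79 BTU/hr


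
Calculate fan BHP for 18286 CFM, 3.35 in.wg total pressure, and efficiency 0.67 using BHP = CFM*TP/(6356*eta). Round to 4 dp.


BHP = 18286 * 3.35 / (6356 * 0.67) = 14.3848 hp

14.3848 hp


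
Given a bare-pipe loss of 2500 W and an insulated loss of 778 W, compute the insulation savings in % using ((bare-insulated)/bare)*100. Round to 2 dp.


Savings = ((2500-778)/2500)*100 = 68.88 %

68.88 %


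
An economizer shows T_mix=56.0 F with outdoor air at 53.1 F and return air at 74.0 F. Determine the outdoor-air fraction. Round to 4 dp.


frac = (56.0 - 74.0) / (53.1 - 74.0) = 0.8612

0.8612


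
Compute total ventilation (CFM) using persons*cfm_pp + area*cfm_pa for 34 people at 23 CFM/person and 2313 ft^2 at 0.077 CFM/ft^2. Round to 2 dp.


Total = 34*23 + 2313*0.077 = 960.10 CFM

960.10 CFM


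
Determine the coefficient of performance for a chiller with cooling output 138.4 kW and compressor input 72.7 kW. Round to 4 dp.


COP = 138.4 / 72.7 = 1.9037

1.9037


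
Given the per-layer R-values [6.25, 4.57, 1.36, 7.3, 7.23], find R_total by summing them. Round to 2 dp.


R_total = 6.25 + 4.57 + 1.36 + 7.3 + 7.23 = 26.71

26.71


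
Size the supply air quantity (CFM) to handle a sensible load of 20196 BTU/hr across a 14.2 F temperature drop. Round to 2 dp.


CFM = 20196 / (1.08 * 14.2) = 1316.90

1316.90 CFM


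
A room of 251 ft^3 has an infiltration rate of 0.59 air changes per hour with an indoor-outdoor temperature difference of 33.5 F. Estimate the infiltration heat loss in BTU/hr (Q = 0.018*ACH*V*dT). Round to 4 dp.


Q = 0.018 * 0.59 * 251 * 33.5 = 89.2983 BTU/hr

89.2983 BTU/hr


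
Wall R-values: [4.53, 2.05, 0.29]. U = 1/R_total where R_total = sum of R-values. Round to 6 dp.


R_total = 4.53 + 2.05 + 0.29 = 6.87
U = 1/6.87 = 0.145560

0.145560


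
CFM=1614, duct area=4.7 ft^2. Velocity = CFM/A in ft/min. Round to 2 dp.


V = 1614 / 4.7 = 343.40 ft/min

343.40 ft/min


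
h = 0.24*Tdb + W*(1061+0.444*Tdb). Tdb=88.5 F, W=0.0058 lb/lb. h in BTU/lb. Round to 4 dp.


h = 0.24*88.5 + 0.0058*(1061+0.444*88.5) = 27.6217 BTU/lb

27.6217 BTU/lb


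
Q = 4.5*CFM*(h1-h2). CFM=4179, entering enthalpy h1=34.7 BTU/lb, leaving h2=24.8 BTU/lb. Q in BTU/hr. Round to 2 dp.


Q = 4.5 * 4179 * (34.7 - 24.8) = 186174.45 BTU/hr

186174.45 BTU/hr


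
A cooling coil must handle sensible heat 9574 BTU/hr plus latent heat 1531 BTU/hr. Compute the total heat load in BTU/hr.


Qt = 9574 + 1531 = 11105 BTU/hr

11105 BTU/hr


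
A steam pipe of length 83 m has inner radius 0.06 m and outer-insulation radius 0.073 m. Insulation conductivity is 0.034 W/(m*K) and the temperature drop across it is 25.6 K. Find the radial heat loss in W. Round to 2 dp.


Q = 2*pi*0.034*83*25.6/ln(0.073/0.06) = 2314.55 W

2314.55 W


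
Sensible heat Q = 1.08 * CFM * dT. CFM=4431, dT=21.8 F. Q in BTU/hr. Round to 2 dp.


Q = 1.08 * 4431 * 21.8 = 104323.46 BTU/hr

104323.46 BTU/hr


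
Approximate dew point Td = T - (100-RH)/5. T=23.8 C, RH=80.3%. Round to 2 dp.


Td = 23.8 - (100-80.3)/5 = 19.86 C

19.86 C


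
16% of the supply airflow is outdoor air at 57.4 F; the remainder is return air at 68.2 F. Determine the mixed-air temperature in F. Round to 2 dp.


T_mix = 0.16*57.4 + 0.84*68.2 = 66.47 F

66.47 F


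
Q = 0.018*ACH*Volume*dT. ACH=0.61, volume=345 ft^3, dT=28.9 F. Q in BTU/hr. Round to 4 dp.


Q = 0.018 * 0.61 * 345 * 28.9 = 109.4761 BTU/hr

109.4761 BTU/hr


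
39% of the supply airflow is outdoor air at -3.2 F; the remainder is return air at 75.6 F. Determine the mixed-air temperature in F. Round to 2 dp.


T_mix = 0.39*(-3.2) + 0.61*75.6 = 44.87 F

44.87 F


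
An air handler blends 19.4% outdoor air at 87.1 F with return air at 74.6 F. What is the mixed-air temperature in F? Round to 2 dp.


T_mix = 74.6 + (19.4/100)*(87.1-74.6) = 77.03 F

77.03 F


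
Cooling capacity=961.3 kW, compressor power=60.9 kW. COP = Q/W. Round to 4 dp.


COP = 961.3 / 60.9 = 15.7849

15.7849


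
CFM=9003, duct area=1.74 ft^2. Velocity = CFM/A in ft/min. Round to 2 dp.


V = 9003 / 1.74 = 5174.14 ft/min

5174.14 ft/min


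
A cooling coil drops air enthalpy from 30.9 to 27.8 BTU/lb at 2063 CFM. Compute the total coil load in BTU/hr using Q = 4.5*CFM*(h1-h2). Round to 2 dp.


Q = 4.5 * 2063 * (30.9 - 27.8) = 28778.85 BTU/hr

28778.85 BTU/hr


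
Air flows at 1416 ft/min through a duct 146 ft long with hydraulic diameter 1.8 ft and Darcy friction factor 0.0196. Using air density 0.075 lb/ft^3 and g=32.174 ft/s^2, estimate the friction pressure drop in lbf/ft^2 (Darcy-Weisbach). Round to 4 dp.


v_fps = 1416/60 = 23.6 ft/s
dp = 0.0196*(146/1.8)*0.075*23.6^2/(2*32.174) = 1.0320 lbf/ft^2

1.0320 lbf/ft^2


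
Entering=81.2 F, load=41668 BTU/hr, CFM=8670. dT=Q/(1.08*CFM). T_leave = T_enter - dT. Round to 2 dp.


dT = 41668/(1.08*8670) = 4.4500
T_leave = 81.2 - 4.4500 = 76.75 F

76.75 F


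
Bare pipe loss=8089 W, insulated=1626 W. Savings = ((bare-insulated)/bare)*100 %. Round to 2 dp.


Savings = ((8089-1626)/8089)*100 = 79.90 %

79.90 %


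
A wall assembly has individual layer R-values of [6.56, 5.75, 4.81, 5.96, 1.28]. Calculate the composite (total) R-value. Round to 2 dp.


R_total = 6.56 + 5.75 + 4.81 + 5.96 + 1.28 = 24.36

24.36


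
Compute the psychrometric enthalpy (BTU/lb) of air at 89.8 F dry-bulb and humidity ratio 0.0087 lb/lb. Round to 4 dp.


h = 0.24*89.8 + 0.0087*(1061+0.444*89.8) = 31.1296 BTU/lb

31.1296 BTU/lb


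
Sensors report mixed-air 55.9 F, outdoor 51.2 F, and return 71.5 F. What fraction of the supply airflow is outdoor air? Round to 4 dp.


frac = (55.9 - 71.5) / (51.2 - 71.5) = 0.7685

0.7685


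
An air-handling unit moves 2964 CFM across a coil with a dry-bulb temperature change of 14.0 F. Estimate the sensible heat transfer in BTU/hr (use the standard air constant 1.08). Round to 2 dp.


Q = 1.08 * 2964 * 14.0 = 44815.68 BTU/hr

44815.68 BTU/hr


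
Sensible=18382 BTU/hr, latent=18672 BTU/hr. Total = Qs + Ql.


Qt = 18382 + 18672 = 37054 BTU/hr

37054 BTU/hr


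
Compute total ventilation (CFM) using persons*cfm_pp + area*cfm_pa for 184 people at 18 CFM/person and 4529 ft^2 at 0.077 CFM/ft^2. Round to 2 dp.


Total = 184*18 + 4529*0.077 = 3660.73 CFM

3660.73 CFM


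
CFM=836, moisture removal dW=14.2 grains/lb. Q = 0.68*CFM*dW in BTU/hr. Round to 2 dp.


Q = 0.68 * 836 * 14.2 = 8072.42 BTU/hr

8072.42 BTU/hr


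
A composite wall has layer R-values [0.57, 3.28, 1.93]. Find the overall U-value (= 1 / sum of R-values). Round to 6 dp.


R_total = 0.57 + 3.28 + 1.93 = 5.78
U = 1/5.78 = 0.173010

0.173010


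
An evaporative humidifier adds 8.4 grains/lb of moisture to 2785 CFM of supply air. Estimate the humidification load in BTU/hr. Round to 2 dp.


Q = 0.68 * 2785 * 8.4 = 15907.92 BTU/hr

15907.92 BTU/hr


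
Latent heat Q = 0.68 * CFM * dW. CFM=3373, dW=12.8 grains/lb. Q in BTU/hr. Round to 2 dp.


Q = 0.68 * 3373 * 12.8 = 29358.59 BTU/hr

29358.59 BTU/hr


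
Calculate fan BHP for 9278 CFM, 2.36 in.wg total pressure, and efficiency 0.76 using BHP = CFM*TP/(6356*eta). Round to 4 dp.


BHP = 9278 * 2.36 / (6356 * 0.76) = 4.5328 hp

4.5328 hp


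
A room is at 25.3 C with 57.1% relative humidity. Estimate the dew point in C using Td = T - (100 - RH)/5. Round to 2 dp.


Td = 25.3 - (100-57.1)/5 = 16.72 C

16.72 C


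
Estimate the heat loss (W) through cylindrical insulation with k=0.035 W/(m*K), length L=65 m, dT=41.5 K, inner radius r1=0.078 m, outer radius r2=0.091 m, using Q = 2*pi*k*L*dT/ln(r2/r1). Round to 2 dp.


Q = 2*pi*0.035*65*41.5/ln(0.091/0.078) = 3848.26 W

3848.26 W


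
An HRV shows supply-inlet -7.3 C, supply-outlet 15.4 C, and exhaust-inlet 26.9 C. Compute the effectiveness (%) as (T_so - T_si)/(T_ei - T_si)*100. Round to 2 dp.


eff = (15.4-(-7.3))/(26.9-(-7.3))*100 = 66.37 %

66.37 %


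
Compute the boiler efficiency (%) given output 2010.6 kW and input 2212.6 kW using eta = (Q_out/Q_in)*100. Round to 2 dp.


eta = (2010.6/2212.6)*100 = 90.87 %

90.87 %


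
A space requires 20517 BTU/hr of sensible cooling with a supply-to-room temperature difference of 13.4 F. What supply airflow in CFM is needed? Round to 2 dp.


CFM = 20517 / (1.08 * 13.4) = 1417.70

1417.70 CFM


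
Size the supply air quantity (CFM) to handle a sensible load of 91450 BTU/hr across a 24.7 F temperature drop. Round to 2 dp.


CFM = 91450 / (1.08 * 24.7) = 3428.18

3428.18 CFM


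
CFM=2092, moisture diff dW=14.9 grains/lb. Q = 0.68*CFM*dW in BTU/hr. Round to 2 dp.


Q = 0.68 * 2092 * 14.9 = 21196.14 BTU/hr

21196.14 BTU/hr


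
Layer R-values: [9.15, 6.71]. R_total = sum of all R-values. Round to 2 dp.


R_total = 9.15 + 6.71 = 15.86

15.86


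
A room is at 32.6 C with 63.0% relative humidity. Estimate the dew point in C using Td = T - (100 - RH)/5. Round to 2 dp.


Td = 32.6 - (100-63.0)/5 = 25.20 C

25.20 C


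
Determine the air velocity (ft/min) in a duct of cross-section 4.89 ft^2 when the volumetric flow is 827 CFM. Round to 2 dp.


V = 827 / 4.89 = 169.12 ft/min

169.12 ft/min


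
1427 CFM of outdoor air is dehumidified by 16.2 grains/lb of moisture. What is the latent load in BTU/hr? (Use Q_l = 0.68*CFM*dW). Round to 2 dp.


Q = 0.68 * 1427 * 16.2 = 15719.83 BTU/hr

15719.83 BTU/hr


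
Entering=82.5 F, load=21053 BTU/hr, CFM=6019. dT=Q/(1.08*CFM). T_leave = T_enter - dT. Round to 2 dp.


dT = 21053/(1.08*6019) = 3.2387
T_leave = 82.5 - 3.2387 = 79.26 F

79.26 F


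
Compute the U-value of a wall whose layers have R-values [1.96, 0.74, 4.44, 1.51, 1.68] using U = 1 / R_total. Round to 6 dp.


R_total = 1.96 + 0.74 + 4.44 + 1.51 + 1.68 = 10.33
U = 1/10.33 = 0.096805

0.096805


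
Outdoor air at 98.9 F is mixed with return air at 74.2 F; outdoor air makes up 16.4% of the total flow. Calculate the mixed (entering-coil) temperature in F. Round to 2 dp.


T_mix = 74.2 + (16.4/100)*(98.9-74.2) = 78.25 F

78.25 F


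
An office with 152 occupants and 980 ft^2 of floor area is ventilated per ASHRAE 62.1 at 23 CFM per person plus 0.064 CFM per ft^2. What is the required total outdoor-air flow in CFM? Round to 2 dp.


Total = 152*23 + 980*0.064 = 3558.72 CFM

3558.72 CFM


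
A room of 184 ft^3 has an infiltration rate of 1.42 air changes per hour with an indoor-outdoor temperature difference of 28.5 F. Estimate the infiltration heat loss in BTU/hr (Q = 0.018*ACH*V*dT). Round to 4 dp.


Q = 0.018 * 1.42 * 184 * 28.5 = 134.0366 BTU/hr

134.0366 BTU/hr


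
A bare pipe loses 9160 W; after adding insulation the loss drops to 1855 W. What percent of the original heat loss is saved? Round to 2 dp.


Savings = ((9160-1855)/9160)*100 = 79.75 %

79.75 %


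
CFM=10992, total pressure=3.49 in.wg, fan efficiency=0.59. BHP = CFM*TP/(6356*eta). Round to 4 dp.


BHP = 10992 * 3.49 / (6356 * 0.59) = 10.2298 hp

10.2298 hp


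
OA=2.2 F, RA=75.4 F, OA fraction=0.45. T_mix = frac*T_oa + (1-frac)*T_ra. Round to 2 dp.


T_mix = 0.45*2.2 + 0.55*75.4 = 42.46 F

42.46 F


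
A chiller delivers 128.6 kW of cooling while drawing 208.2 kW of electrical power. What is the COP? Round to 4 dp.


COP = 128.6 / 208.2 = 0.6177

0.6177


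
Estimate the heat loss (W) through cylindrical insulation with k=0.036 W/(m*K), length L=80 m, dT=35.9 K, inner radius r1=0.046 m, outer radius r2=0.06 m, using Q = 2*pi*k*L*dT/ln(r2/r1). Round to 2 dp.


Q = 2*pi*0.036*80*35.9/ln(0.06/0.046) = 2444.95 W

2444.95 W


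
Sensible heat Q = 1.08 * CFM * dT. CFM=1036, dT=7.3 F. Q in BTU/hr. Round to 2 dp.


Q = 1.08 * 1036 * 7.3 = 8167.82 BTU/hr

8167.82 BTU/hr
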